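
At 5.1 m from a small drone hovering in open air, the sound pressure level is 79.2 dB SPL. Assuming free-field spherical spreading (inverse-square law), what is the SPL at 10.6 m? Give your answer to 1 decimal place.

72.8 dB SPL

Inverse-square spreading gives ΔL = −20·log₁₀(d₂/d₁).
ΔL = −20·log₁₀(10.6/5.1) = -6.35 dB, so L₂ = 79.2 + (-6.35) = 72.8 dB SPL.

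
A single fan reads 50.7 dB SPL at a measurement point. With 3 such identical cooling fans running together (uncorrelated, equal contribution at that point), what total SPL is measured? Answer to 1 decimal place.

3 equal incoherent sources raise the level by 10·log₁₀(3) = 4.77 dB.
L_total = 50.7 + 4.77 = 55.5 dB SPL.

55.5 dB SPL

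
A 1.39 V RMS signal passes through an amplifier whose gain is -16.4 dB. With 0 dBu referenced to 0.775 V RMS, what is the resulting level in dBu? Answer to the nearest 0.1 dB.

-11.3 dBu

Input level: 20·log₁₀(1.39/0.775) = 5.07 dBu.
Output: 5.07 − 16.4 = -11.3 dBu.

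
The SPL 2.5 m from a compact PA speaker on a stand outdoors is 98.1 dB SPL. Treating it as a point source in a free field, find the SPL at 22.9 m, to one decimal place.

78.9 dB SPL

Inverse-square spreading gives ΔL = −20·log₁₀(d₂/d₁).
ΔL = −20·log₁₀(22.9/2.5) = -19.24 dB, so L₂ = 98.1 + (-19.24) = 78.9 dB SPL.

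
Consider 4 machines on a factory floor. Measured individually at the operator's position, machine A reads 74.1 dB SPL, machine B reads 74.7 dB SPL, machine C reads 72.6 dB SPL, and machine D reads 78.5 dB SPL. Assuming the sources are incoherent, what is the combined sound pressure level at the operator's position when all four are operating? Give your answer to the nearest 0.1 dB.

Incoherent sources sum as intensities:
L_total = 10·log₁₀(10^(74.1/10) + 10^(74.7/10) + 10^(72.6/10) + 10^(78.5/10)) = 10·log₁₀(144200000) = 81.6 dB SPL.

81.6 dB SPL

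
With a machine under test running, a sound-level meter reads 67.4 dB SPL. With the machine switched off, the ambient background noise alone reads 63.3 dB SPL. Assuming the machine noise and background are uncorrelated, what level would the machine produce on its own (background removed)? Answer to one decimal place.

65.3 dB SPL

Subtract intensities: L_src = 10·log₁₀(10^(L_total/10) − 10^(L_bg/10)).
L_src = 10·log₁₀(10^(67.4/10) − 10^(63.3/10)) = 10·log₁₀(3357000) = 65.3 dB SPL.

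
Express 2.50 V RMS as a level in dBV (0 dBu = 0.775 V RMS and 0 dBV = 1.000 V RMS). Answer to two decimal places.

+7.96 dBV

dBV = 20·log₁₀(V / 1.000 V).
20·log₁₀(2.50/1.000) = +7.96 dBV.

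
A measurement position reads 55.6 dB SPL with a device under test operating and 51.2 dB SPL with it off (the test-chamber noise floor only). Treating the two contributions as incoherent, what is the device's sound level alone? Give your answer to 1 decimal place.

Remove the background by subtracting linear intensities:
L_src = 10·log₁₀(10^(55.6/10) − 10^(51.2/10)) = 10·log₁₀(231300) = 53.6 dB SPL.

53.6 dB SPL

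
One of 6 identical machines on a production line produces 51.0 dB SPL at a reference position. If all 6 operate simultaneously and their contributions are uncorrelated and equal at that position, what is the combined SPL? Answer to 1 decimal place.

6 equal incoherent sources raise the level by 10·log₁₀(6) = 7.78 dB.
L_total = 51.0 + 7.78 = 58.8 dB SPL.

58.8 dB SPL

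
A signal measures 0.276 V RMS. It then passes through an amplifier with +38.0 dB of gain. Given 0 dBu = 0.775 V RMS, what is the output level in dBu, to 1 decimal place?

Input level: 20·log₁₀(0.276/0.775) = -8.97 dBu.
Output: -8.97 + 38.0 = +29.0 dBu.

+29.0 dBu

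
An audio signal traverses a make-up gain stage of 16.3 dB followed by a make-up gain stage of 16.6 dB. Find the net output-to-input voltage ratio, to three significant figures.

Net gain = 16.3 + 16.6 = 32.9 dB.
Voltage ratio = 10^(32.9/20) = 44.2.

44.2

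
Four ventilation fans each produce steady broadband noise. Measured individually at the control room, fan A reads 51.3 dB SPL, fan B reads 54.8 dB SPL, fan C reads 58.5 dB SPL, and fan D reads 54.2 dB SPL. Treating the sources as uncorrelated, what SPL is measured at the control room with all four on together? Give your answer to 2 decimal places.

61.49 dB SPL

Add the sources as powers (linear), then convert back to dB:
L_total = 10·log₁₀(10^(51.3/10) + 10^(54.8/10) + 10^(58.5/10) + 10^(54.2/10)) = 10·log₁₀(1408000) = 61.49 dB SPL.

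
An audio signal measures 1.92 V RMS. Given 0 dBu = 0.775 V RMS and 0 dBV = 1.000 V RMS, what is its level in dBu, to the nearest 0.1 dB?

dBu = 20·log₁₀(V / 0.775 V).
20·log₁₀(1.92/0.775) = +7.9 dBu.

+7.9 dBu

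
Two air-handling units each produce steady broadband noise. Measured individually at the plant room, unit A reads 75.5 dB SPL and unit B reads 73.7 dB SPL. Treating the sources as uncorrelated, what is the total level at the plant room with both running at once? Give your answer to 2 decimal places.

77.70 dB SPL

Add the sources as powers (linear), then convert back to dB:
L_total = 10·log₁₀(10^(75.5/10) + 10^(73.7/10)) = 10·log₁₀(58920000) = 77.70 dB SPL.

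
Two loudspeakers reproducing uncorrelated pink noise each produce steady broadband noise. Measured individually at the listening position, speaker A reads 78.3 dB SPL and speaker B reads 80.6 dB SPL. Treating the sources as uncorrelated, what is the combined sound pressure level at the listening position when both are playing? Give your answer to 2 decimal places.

Add the sources as powers (linear), then convert back to dB:
L_total = 10·log₁₀(10^(78.3/10) + 10^(80.6/10)) = 10·log₁₀(182400000) = 82.61 dB SPL.

82.61 dB SPL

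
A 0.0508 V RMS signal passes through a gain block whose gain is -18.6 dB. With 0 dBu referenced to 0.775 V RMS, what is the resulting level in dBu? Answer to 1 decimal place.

-42.3 dBu

Input level: 20·log₁₀(0.0508/0.775) = -23.67 dBu.
Output: -23.67 − 18.6 = -42.3 dBu.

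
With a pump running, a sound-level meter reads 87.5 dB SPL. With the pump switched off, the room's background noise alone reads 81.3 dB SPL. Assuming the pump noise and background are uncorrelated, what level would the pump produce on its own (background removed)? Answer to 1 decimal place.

Remove the background by subtracting linear intensities:
L_src = 10·log₁₀(10^(87.5/10) − 10^(81.3/10)) = 10·log₁₀(427400000) = 86.3 dB SPL.

86.3 dB SPL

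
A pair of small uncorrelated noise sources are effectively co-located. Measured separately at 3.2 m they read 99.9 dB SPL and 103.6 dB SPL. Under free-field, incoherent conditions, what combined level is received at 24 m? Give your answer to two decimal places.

Combined at 3.2 m: 10·log₁₀(10^(99.9/10)+10^(103.6/10)) = 105.143 dB SPL.
Then apply −20·log₁₀(24/3.2) = -17.501 dB → 87.64 dB SPL.

87.64 dB SPL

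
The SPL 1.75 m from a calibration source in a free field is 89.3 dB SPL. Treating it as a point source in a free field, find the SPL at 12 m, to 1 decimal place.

For a point source in a free field, ΔL = −20·log₁₀(d₂/d₁).
ΔL = −20·log₁₀(12/1.75) = -16.72 dB, so L₂ = 89.3 + (-16.72) = 72.6 dB SPL.

72.6 dB SPL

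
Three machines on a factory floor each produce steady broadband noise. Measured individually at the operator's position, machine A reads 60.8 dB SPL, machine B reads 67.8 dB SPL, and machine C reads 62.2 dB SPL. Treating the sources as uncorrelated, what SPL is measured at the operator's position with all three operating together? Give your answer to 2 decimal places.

69.49 dB SPL

Incoherent sources sum as intensities:
L_total = 10·log₁₀(10^(60.8/10) + 10^(67.8/10) + 10^(62.2/10)) = 10·log₁₀(8887000) = 69.49 dB SPL.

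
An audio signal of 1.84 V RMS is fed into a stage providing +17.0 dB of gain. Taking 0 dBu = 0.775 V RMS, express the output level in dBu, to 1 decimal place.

+24.5 dBu

Input level: 20·log₁₀(1.84/0.775) = 7.51 dBu.
Output: 7.51 + 17.0 = +24.5 dBu.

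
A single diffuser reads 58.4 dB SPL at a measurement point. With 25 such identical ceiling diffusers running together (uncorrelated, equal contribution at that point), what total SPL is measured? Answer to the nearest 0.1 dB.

72.4 dB SPL

25 equal incoherent sources raise the level by 10·log₁₀(25) = 13.98 dB.
L_total = 58.4 + 13.98 = 72.4 dB SPL.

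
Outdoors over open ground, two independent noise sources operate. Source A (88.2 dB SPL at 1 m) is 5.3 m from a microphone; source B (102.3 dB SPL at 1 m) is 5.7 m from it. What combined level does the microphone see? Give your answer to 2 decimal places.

At the listener: L_A = 88.2 − 20·log₁₀(5.3) = 73.714 dB; L_B = 102.3 − 20·log₁₀(5.7) = 87.183 dB.
Combined: 10·log₁₀(10^(73.714/10)+10^(87.183/10)) = 87.37 dB SPL.

87.37 dB SPL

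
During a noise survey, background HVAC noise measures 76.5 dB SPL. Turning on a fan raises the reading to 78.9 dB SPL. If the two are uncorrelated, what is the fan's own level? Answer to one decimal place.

75.2 dB SPL

Background correction is a power subtraction:
L_src = 10·log₁₀(10^(78.9/10) − 10^(76.5/10)) = 10·log₁₀(32960000) = 75.2 dB SPL.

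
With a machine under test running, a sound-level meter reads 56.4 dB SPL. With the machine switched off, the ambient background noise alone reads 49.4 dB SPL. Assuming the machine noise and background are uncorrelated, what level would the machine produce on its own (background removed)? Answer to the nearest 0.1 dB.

55.4 dB SPL

Subtract intensities: L_src = 10·log₁₀(10^(L_total/10) − 10^(L_bg/10)).
L_src = 10·log₁₀(10^(56.4/10) − 10^(49.4/10)) = 10·log₁₀(349400) = 55.4 dB SPL.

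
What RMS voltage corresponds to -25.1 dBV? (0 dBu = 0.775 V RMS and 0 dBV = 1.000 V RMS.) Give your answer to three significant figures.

V = 1.000 V × 10^(-25.1/20).
= 1.000 × 0.05559 = 0.0556 V.

0.0556 V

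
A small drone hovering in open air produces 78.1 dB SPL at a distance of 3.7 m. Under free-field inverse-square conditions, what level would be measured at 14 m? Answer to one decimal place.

For a point source in a free field, ΔL = −20·log₁₀(d₂/d₁).
ΔL = −20·log₁₀(14/3.7) = -11.56 dB, so L₂ = 78.1 + (-11.56) = 66.5 dB SPL.

66.5 dB SPL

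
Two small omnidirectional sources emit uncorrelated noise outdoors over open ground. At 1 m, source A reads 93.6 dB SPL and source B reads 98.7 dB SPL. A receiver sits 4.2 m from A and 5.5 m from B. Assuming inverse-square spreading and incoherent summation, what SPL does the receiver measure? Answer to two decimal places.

At the listener: L_A = 93.6 − 20·log₁₀(4.2) = 81.135 dB; L_B = 98.7 − 20·log₁₀(5.5) = 83.893 dB.
Combined: 10·log₁₀(10^(81.135/10)+10^(83.893/10)) = 85.74 dB SPL.

85.74 dB SPL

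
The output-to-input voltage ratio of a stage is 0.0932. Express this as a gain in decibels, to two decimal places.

Voltage ratio → dB uses the 20·log₁₀ form:
20·log₁₀(0.0932) = -20.61 dB.

-20.61 dB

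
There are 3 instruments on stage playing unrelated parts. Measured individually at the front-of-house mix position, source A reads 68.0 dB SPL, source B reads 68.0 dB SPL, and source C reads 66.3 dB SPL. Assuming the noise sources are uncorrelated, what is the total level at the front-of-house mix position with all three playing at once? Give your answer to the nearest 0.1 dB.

72.3 dB SPL

Add the sources as powers (linear), then convert back to dB:
L_total = 10·log₁₀(10^(68.0/10) + 10^(68.0/10) + 10^(66.3/10)) = 10·log₁₀(16880000) = 72.3 dB SPL.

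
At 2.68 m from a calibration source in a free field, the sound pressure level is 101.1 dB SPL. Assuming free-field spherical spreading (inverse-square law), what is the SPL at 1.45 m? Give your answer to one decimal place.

106.4 dB SPL

Inverse-square spreading gives ΔL = −20·log₁₀(d₂/d₁).
ΔL = −20·log₁₀(1.45/2.68) = 5.34 dB, so L₂ = 101.1 + (5.34) = 106.4 dB SPL.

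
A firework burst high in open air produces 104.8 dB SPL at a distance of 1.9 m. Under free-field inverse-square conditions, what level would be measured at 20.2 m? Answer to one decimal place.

84.3 dB SPL

Free-field point source: level drops by 20·log₁₀ of the distance ratio.
ΔL = −20·log₁₀(20.2/1.9) = -20.53 dB, so L₂ = 104.8 + (-20.53) = 84.3 dB SPL.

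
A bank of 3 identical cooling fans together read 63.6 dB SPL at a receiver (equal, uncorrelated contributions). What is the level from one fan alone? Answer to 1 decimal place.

58.8 dB SPL

3 equal incoherent sources add 10·log₁₀(3) = 4.77 dB over one source.
L_one = 63.6 − 4.77 = 58.8 dB SPL.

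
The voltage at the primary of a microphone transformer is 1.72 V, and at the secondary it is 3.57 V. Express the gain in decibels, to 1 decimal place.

6.3 dB

Voltage ratio → dB uses the 20·log₁₀ form:
20·log₁₀(3.57/1.72) = 20·log₁₀(2.076) = 6.3 dB.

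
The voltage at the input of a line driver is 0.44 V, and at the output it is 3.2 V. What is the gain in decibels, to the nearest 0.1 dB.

Voltage is an amplitude quantity, so gain = 20·log₁₀(V_out/V_in).
20·log₁₀(3.2/0.44) = 20·log₁₀(7.273) = 17.2 dB.

17.2 dB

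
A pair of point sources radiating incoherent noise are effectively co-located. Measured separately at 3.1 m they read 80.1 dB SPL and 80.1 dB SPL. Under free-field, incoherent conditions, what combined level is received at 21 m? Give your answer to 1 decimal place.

66.5 dB SPL

Combined at 3.1 m: 10·log₁₀(10^(80.1/10)+10^(80.1/10)) = 83.11 dB SPL.
Then apply −20·log₁₀(21/3.1) = -16.62 dB → 66.5 dB SPL.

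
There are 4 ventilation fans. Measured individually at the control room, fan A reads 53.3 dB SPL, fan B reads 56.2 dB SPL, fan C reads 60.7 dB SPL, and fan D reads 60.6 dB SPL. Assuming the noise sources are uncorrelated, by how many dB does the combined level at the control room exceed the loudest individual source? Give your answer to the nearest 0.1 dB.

4.0 dB

Add the sources as powers (linear), then convert back to dB:
L_total = 10·log₁₀(10^(53.3/10) + 10^(56.2/10) + 10^(60.7/10) + 10^(60.6/10)) = 64.70 dB SPL.
Excess over the loudest (60.7 dB): 64.70 − 60.7 = 4.0 dB.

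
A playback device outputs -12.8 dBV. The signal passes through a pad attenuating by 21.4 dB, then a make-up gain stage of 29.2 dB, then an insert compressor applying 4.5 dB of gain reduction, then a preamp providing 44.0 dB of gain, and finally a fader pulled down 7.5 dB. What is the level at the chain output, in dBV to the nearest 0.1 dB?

+27.0 dBV

Gain stages sum in dB:
-12.8 − 21.4 + 29.2 − 4.5 + 44.0 − 7.5 = +27.0 dBV.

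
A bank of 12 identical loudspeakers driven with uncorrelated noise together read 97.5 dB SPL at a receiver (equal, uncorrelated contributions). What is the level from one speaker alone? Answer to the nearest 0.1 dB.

86.7 dB SPL

12 equal incoherent sources add 10·log₁₀(12) = 10.79 dB over one source.
L_one = 97.5 − 10.79 = 86.7 dB SPL.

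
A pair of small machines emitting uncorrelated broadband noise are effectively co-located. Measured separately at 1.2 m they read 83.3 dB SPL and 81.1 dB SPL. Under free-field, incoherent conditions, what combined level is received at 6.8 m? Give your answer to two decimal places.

70.28 dB SPL

Combined at 1.2 m: 10·log₁₀(10^(83.3/10)+10^(81.1/10)) = 85.348 dB SPL.
Then apply −20·log₁₀(6.8/1.2) = -15.067 dB → 70.28 dB SPL.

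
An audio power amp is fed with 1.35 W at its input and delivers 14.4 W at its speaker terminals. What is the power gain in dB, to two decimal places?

For a power ratio, dB = 10·log₁₀(P₂/P₁).
10·log₁₀(14.4/1.35) = 10·log₁₀(10.67) = 10.28 dB.

10.28 dB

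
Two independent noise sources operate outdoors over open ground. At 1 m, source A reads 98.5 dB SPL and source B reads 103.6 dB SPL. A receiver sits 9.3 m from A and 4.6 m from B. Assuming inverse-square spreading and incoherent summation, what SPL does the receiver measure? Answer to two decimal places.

At the listener: L_A = 98.5 − 20·log₁₀(9.3) = 79.130 dB; L_B = 103.6 − 20·log₁₀(4.6) = 90.345 dB.
Combined: 10·log₁₀(10^(79.130/10)+10^(90.345/10)) = 90.66 dB SPL.

90.66 dB SPL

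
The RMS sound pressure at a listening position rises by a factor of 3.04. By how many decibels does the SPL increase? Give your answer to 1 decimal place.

9.7 dB

Sound pressure is an amplitude quantity: ΔL = 20·log₁₀(p₂/p₁).
20·log₁₀(3.04) = 9.7 dB.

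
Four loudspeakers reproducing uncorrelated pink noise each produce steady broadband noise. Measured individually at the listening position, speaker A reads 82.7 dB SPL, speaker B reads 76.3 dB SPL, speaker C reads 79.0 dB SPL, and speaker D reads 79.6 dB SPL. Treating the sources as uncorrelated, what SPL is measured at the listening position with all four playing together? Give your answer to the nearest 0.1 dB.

86.0 dB SPL

Incoherent sources sum as intensities:
L_total = 10·log₁₀(10^(82.7/10) + 10^(76.3/10) + 10^(79.0/10) + 10^(79.6/10)) = 10·log₁₀(399500000) = 86.0 dB SPL.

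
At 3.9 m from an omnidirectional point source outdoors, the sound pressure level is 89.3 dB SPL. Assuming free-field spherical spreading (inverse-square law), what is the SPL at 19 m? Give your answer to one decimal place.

75.5 dB SPL

Inverse-square spreading gives ΔL = −20·log₁₀(d₂/d₁).
ΔL = −20·log₁₀(19/3.9) = -13.75 dB, so L₂ = 89.3 + (-13.75) = 75.5 dB SPL.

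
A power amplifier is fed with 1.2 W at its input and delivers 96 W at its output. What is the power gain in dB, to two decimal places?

19.03 dB

Power ratio → dB uses the 10·log₁₀ form:
10·log₁₀(96/1.2) = 10·log₁₀(80.00) = 19.03 dB.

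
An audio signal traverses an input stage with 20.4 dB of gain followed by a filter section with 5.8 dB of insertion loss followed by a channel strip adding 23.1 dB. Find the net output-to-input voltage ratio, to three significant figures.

Net gain = 20.4 + (−5.8) + 23.1 = 37.7 dB.
Voltage ratio = 10^(37.7/20) = 76.7.

76.7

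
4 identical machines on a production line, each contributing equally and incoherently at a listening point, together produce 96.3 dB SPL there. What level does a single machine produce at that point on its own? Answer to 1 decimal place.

90.3 dB SPL

4 equal incoherent sources add 10·log₁₀(4) = 6.02 dB over one source.
L_one = 96.3 − 6.02 = 90.3 dB SPL.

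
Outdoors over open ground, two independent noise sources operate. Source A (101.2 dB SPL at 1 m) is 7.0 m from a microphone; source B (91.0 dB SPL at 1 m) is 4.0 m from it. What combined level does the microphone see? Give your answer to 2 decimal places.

85.41 dB SPL

At the listener: L_A = 101.2 − 20·log₁₀(7.0) = 84.298 dB; L_B = 91.0 − 20·log₁₀(4.0) = 78.959 dB.
Combined: 10·log₁₀(10^(84.298/10)+10^(78.959/10)) = 85.41 dB SPL.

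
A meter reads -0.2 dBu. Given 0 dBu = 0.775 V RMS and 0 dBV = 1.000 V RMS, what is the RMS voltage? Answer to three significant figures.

V = 0.775 V × 10^(-0.2/20).
= 0.775 × 0.9772 = 0.757 V.

0.757 V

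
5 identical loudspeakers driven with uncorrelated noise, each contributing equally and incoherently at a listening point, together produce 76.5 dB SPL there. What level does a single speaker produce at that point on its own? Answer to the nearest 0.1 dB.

69.5 dB SPL

5 equal incoherent sources add 10·log₁₀(5) = 6.99 dB over one source.
L_one = 76.5 − 6.99 = 69.5 dB SPL.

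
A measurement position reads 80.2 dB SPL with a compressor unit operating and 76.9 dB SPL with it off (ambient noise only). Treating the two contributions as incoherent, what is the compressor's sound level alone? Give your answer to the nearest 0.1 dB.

77.5 dB SPL

Background correction is a power subtraction:
L_src = 10·log₁₀(10^(80.2/10) − 10^(76.9/10)) = 10·log₁₀(55730000) = 77.5 dB SPL.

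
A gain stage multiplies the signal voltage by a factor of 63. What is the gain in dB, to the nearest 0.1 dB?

Voltage ratio → dB uses the 20·log₁₀ form:
20·log₁₀(63) = 36.0 dB.

36.0 dB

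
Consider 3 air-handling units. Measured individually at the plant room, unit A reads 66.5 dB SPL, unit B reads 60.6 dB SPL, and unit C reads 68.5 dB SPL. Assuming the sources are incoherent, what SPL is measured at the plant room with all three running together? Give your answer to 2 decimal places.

Uncorrelated sources add in intensity (power), not in dB.
L_total = 10·log₁₀(10^(66.5/10) + 10^(60.6/10) + 10^(68.5/10)) = 10·log₁₀(12690000) = 71.04 dB SPL.

71.04 dB SPL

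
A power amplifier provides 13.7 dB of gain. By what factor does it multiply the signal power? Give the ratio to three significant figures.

23.4

Power ratio = 10^(dB/10).
10^(13.7/10) = 10^(1.370) = 23.4.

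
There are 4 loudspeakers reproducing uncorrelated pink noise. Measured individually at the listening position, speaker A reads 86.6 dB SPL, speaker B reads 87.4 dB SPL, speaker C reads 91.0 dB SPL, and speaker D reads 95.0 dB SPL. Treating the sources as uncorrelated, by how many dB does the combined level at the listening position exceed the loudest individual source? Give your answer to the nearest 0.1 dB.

Add the sources as powers (linear), then convert back to dB:
L_total = 10·log₁₀(10^(86.6/10) + 10^(87.4/10) + 10^(91.0/10) + 10^(95.0/10)) = 97.35 dB SPL.
Excess over the loudest (95.0 dB): 97.35 − 95.0 = 2.3 dB.

2.3 dB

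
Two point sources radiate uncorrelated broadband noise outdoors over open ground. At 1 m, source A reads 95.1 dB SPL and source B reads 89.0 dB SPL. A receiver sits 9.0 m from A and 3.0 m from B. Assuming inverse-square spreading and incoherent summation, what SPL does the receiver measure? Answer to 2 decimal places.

At the listener: L_A = 95.1 − 20·log₁₀(9.0) = 76.015 dB; L_B = 89.0 − 20·log₁₀(3.0) = 79.458 dB.
Combined: 10·log₁₀(10^(76.015/10)+10^(79.458/10)) = 81.08 dB SPL.

81.08 dB SPL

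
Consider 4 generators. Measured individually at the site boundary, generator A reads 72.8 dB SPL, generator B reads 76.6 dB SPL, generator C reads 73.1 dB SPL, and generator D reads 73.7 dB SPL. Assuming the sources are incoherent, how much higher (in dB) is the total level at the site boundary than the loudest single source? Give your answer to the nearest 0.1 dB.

3.8 dB

Add the sources as powers (linear), then convert back to dB:
L_total = 10·log₁₀(10^(72.8/10) + 10^(76.6/10) + 10^(73.1/10) + 10^(73.7/10)) = 80.36 dB SPL.
Excess over the loudest (76.6 dB): 80.36 − 76.6 = 3.8 dB.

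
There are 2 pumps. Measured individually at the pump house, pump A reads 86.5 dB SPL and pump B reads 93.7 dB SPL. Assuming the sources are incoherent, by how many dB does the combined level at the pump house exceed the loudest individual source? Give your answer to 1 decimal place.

0.8 dB

Incoherent sources sum as intensities:
L_total = 10·log₁₀(10^(86.5/10) + 10^(93.7/10)) = 94.46 dB SPL.
Excess over the loudest (93.7 dB): 94.46 − 93.7 = 0.8 dB.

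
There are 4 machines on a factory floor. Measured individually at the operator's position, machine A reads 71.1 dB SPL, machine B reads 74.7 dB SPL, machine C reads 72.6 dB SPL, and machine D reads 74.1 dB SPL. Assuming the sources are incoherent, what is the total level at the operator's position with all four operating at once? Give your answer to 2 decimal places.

Add the sources as powers (linear), then convert back to dB:
L_total = 10·log₁₀(10^(71.1/10) + 10^(74.7/10) + 10^(72.6/10) + 10^(74.1/10)) = 10·log₁₀(86300000) = 79.36 dB SPL.

79.36 dB SPL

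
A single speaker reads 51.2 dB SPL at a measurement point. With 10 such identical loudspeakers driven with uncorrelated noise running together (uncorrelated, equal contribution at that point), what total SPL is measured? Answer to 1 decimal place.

10 equal incoherent sources raise the level by 10·log₁₀(10) = 10.00 dB.
L_total = 51.2 + 10.00 = 61.2 dB SPL.

61.2 dB SPL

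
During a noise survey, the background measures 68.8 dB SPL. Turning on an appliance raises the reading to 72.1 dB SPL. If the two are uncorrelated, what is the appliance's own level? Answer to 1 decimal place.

Subtract intensities: L_src = 10·log₁₀(10^(L_total/10) − 10^(L_bg/10)).
L_src = 10·log₁₀(10^(72.1/10) − 10^(68.8/10)) = 10·log₁₀(8632000) = 69.4 dB SPL.

69.4 dB SPL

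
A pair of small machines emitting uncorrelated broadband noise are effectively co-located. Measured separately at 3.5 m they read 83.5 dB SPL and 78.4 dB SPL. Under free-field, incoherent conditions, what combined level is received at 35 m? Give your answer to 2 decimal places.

Combined at 3.5 m: 10·log₁₀(10^(83.5/10)+10^(78.4/10)) = 84.669 dB SPL.
Then apply −20·log₁₀(35/3.5) = -20.000 dB → 64.67 dB SPL.

64.67 dB SPL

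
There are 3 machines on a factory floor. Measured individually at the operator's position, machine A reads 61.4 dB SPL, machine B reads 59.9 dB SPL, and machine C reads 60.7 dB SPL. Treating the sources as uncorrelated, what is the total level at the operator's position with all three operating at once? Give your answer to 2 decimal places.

65.48 dB SPL

Uncorrelated sources add in intensity (power), not in dB.
L_total = 10·log₁₀(10^(61.4/10) + 10^(59.9/10) + 10^(60.7/10)) = 10·log₁₀(3533000) = 65.48 dB SPL.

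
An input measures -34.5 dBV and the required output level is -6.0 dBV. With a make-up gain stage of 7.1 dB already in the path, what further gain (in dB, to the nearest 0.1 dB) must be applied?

21.4 dB

The required make-up gain is the shortfall in the dB sum.
G = -6.0 − (-34.5) − 7.1 = 21.4 dB.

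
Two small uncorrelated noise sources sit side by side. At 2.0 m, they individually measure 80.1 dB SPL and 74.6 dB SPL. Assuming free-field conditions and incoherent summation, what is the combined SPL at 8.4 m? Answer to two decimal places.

Combined at 2.0 m: 10·log₁₀(10^(80.1/10)+10^(74.6/10)) = 81.178 dB SPL.
Then apply −20·log₁₀(8.4/2.0) = -12.465 dB → 68.71 dB SPL.

68.71 dB SPL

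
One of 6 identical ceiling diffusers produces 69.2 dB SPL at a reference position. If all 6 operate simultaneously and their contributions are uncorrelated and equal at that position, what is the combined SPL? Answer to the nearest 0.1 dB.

77.0 dB SPL

6 equal incoherent sources raise the level by 10·log₁₀(6) = 7.78 dB.
L_total = 69.2 + 7.78 = 77.0 dB SPL.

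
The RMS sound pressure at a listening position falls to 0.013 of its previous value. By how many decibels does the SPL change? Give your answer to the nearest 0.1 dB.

Sound pressure is an amplitude quantity: ΔL = 20·log₁₀(p₂/p₁).
20·log₁₀(0.013) = -37.7 dB.

-37.7 dB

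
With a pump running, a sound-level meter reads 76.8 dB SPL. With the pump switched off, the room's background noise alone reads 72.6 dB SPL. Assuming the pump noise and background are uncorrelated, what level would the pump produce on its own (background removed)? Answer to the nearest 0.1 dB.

74.7 dB SPL

Background correction is a power subtraction:
L_src = 10·log₁₀(10^(76.8/10) − 10^(72.6/10)) = 10·log₁₀(29670000) = 74.7 dB SPL.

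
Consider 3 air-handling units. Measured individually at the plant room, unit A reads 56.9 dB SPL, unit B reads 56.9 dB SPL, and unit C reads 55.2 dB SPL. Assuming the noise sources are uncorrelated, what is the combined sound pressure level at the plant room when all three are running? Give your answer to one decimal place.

61.2 dB SPL

Add the sources as powers (linear), then convert back to dB:
L_total = 10·log₁₀(10^(56.9/10) + 10^(56.9/10) + 10^(55.2/10)) = 10·log₁₀(1311000) = 61.2 dB SPL.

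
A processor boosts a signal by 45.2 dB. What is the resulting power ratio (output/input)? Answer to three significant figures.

33100

Power ratio = 10^(dB/10).
10^(45.2/10) = 10^(4.520) = 33100.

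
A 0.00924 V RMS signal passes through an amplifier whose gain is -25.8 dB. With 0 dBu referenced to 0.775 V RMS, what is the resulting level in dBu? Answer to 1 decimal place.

Input level: 20·log₁₀(0.00924/0.775) = -38.47 dBu.
Output: -38.47 − 25.8 = -64.3 dBu.

-64.3 dBu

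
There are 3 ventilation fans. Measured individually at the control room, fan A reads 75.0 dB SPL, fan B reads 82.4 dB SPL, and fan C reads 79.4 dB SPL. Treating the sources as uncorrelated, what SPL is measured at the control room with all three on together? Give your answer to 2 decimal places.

84.66 dB SPL

Uncorrelated sources add in intensity (power), not in dB.
L_total = 10·log₁₀(10^(75.0/10) + 10^(82.4/10) + 10^(79.4/10)) = 10·log₁₀(292500000) = 84.66 dB SPL.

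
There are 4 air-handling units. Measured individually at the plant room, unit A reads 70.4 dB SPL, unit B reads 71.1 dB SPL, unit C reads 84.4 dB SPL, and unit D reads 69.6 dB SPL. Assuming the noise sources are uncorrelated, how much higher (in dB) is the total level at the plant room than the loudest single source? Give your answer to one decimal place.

0.5 dB

Add the sources as powers (linear), then convert back to dB:
L_total = 10·log₁₀(10^(70.4/10) + 10^(71.1/10) + 10^(84.4/10) + 10^(69.6/10)) = 84.89 dB SPL.
Excess over the loudest (84.4 dB): 84.89 − 84.4 = 0.5 dB.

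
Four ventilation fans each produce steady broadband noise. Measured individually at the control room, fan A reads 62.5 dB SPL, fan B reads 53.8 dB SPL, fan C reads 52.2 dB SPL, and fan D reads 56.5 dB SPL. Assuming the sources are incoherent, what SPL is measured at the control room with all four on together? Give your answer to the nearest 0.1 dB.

Incoherent sources sum as intensities:
L_total = 10·log₁₀(10^(62.5/10) + 10^(53.8/10) + 10^(52.2/10) + 10^(56.5/10)) = 10·log₁₀(2631000) = 64.2 dB SPL.

64.2 dB SPL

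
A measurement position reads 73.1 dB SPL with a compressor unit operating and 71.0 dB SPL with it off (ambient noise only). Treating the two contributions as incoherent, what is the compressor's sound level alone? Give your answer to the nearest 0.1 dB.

Remove the background by subtracting linear intensities:
L_src = 10·log₁₀(10^(73.1/10) − 10^(71.0/10)) = 10·log₁₀(7828000) = 68.9 dB SPL.

68.9 dB SPL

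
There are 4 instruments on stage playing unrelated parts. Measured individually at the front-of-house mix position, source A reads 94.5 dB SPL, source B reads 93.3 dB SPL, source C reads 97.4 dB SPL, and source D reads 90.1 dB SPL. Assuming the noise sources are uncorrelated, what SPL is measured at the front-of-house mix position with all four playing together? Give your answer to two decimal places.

100.60 dB SPL

Uncorrelated sources add in intensity (power), not in dB.
L_total = 10·log₁₀(10^(94.5/10) + 10^(93.3/10) + 10^(97.4/10) + 10^(90.1/10)) = 10·log₁₀(11475000000) = 100.60 dB SPL.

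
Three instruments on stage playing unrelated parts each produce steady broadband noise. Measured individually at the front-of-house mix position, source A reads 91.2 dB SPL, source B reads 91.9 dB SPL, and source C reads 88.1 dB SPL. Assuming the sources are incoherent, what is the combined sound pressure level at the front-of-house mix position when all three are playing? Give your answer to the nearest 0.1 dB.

Uncorrelated sources add in intensity (power), not in dB.
L_total = 10·log₁₀(10^(91.2/10) + 10^(91.9/10) + 10^(88.1/10)) = 10·log₁₀(3513000000) = 95.5 dB SPL.

95.5 dB SPL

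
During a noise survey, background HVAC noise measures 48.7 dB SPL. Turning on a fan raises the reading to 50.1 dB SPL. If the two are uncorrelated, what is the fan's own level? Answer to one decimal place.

44.5 dB SPL

Remove the background by subtracting linear intensities:
L_src = 10·log₁₀(10^(50.1/10) − 10^(48.7/10)) = 10·log₁₀(28200) = 44.5 dB SPL.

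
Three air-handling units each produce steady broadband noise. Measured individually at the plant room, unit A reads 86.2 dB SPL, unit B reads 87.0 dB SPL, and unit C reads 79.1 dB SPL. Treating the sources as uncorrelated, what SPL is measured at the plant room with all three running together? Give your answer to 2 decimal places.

Uncorrelated sources add in intensity (power), not in dB.
L_total = 10·log₁₀(10^(86.2/10) + 10^(87.0/10) + 10^(79.1/10)) = 10·log₁₀(999300000) = 90.00 dB SPL.

90.00 dB SPL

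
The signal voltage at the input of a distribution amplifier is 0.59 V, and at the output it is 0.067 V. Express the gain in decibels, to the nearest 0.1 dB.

-18.9 dB

Voltage is an amplitude quantity, so gain = 20·log₁₀(V_out/V_in).
20·log₁₀(0.067/0.59) = 20·log₁₀(0.1136) = -18.9 dB.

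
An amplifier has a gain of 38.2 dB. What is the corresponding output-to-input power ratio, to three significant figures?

Power ratio = 10^(dB/10).
10^(38.2/10) = 10^(3.820) = 6610.

6610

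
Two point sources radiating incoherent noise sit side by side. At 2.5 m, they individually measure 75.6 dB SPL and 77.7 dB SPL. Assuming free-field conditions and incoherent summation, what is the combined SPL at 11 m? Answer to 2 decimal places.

Combined at 2.5 m: 10·log₁₀(10^(75.6/10)+10^(77.7/10)) = 79.786 dB SPL.
Then apply −20·log₁₀(11/2.5) = -12.869 dB → 66.92 dB SPL.

66.92 dB SPL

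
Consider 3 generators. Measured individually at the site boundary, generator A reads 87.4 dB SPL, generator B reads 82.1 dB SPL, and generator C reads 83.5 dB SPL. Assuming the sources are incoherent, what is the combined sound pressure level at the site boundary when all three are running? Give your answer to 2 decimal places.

Uncorrelated sources add in intensity (power), not in dB.
L_total = 10·log₁₀(10^(87.4/10) + 10^(82.1/10) + 10^(83.5/10)) = 10·log₁₀(935600000) = 89.71 dB SPL.

89.71 dB SPL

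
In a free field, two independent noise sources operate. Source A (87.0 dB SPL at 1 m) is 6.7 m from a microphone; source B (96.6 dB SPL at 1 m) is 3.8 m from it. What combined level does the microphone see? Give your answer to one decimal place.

85.2 dB SPL

At the listener: L_A = 87.0 − 20·log₁₀(6.7) = 70.48 dB; L_B = 96.6 − 20·log₁₀(3.8) = 85.00 dB.
Combined: 10·log₁₀(10^(70.48/10)+10^(85.00/10)) = 85.2 dB SPL.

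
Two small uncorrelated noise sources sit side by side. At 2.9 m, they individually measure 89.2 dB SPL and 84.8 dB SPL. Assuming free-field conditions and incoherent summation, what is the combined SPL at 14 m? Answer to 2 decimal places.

Combined at 2.9 m: 10·log₁₀(10^(89.2/10)+10^(84.8/10)) = 90.545 dB SPL.
Then apply −20·log₁₀(14/2.9) = -13.675 dB → 76.87 dB SPL.

76.87 dB SPL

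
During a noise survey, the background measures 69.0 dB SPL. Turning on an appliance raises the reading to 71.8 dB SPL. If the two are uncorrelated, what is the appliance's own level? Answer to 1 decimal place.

68.6 dB SPL

Background correction is a power subtraction:
L_src = 10·log₁₀(10^(71.8/10) − 10^(69.0/10)) = 10·log₁₀(7192000) = 68.6 dB SPL.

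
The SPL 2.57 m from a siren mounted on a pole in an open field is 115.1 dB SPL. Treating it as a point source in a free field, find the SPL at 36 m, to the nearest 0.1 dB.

92.2 dB SPL

Inverse-square spreading gives ΔL = −20·log₁₀(d₂/d₁).
ΔL = −20·log₁₀(36/2.57) = -22.93 dB, so L₂ = 115.1 + (-22.93) = 92.2 dB SPL.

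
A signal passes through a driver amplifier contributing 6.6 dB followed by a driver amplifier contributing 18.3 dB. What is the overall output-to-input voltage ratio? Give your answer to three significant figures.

17.6

Net gain = 6.6 + 18.3 = 24.9 dB.
Voltage ratio = 10^(24.9/20) = 17.6.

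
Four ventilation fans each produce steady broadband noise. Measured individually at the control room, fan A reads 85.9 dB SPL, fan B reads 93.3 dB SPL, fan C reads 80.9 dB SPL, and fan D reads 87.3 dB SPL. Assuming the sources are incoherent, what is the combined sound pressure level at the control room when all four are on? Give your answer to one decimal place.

95.0 dB SPL

Add the sources as powers (linear), then convert back to dB:
L_total = 10·log₁₀(10^(85.9/10) + 10^(93.3/10) + 10^(80.9/10) + 10^(87.3/10)) = 10·log₁₀(3187000000) = 95.0 dB SPL.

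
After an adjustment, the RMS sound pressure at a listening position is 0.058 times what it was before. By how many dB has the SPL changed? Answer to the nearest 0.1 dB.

-24.7 dB

SPL change from a pressure ratio uses the 20·log₁₀ form:
20·log₁₀(0.058) = -24.7 dB.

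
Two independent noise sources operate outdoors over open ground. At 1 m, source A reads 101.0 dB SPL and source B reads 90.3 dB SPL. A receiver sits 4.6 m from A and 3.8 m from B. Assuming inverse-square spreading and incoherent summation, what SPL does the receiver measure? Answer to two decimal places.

At the listener: L_A = 101.0 − 20·log₁₀(4.6) = 87.745 dB; L_B = 90.3 − 20·log₁₀(3.8) = 78.704 dB.
Combined: 10·log₁₀(10^(87.745/10)+10^(78.704/10)) = 88.26 dB SPL.

88.26 dB SPL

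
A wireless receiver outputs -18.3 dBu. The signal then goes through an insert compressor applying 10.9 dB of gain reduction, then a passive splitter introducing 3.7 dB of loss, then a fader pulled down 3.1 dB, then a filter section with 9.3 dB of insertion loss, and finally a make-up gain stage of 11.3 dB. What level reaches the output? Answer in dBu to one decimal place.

-34.0 dBu

Gain stages sum in dB:
-18.3 − 10.9 − 3.7 − 3.1 − 9.3 + 11.3 = -34.0 dBu.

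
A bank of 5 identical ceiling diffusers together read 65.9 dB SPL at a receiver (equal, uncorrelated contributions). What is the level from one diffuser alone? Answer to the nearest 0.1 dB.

5 equal incoherent sources add 10·log₁₀(5) = 6.99 dB over one source.
L_one = 65.9 − 6.99 = 58.9 dB SPL.

58.9 dB SPL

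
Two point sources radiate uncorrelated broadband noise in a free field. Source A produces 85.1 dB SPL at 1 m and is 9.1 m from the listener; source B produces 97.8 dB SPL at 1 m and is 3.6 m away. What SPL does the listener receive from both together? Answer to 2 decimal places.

At the listener: L_A = 85.1 − 20·log₁₀(9.1) = 65.919 dB; L_B = 97.8 − 20·log₁₀(3.6) = 86.674 dB.
Combined: 10·log₁₀(10^(65.919/10)+10^(86.674/10)) = 86.71 dB SPL.

86.71 dB SPL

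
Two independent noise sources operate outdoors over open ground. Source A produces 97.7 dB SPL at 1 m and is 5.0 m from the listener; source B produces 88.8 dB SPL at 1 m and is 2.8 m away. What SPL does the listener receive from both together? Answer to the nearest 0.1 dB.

85.2 dB SPL

At the listener: L_A = 97.7 − 20·log₁₀(5.0) = 83.72 dB; L_B = 88.8 − 20·log₁₀(2.8) = 79.86 dB.
Combined: 10·log₁₀(10^(83.72/10)+10^(79.86/10)) = 85.2 dB SPL.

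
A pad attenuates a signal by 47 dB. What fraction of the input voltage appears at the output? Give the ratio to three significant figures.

Voltage ratio = 10^(dB/20).
10^(-47/20) = 10^(-2.350) = 0.00447.

0.00447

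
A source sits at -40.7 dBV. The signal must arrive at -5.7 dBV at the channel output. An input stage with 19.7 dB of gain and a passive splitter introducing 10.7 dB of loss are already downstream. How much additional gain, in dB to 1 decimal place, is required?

26.0 dB

The required make-up gain is the shortfall in the dB sum.
G = -5.7 − (-40.7) − 19.7 + 10.7 = 26.0 dB.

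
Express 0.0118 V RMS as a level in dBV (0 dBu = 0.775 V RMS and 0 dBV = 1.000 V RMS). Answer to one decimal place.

dBV = 20·log₁₀(V / 1.000 V).
20·log₁₀(0.0118/1.000) = -38.6 dBV.

-38.6 dBV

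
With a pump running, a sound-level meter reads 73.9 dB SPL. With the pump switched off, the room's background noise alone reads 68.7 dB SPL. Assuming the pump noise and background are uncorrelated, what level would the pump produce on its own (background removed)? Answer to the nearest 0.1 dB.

72.3 dB SPL

Background correction is a power subtraction:
L_src = 10·log₁₀(10^(73.9/10) − 10^(68.7/10)) = 10·log₁₀(17130000) = 72.3 dB SPL.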